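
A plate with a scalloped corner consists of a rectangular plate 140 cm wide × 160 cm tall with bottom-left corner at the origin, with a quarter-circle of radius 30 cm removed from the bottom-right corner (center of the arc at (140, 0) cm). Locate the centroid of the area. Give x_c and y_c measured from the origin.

x_c = 68.13 cm, y_c = 82.19 cm

plate: A = 140 × 160 = 22400.00, centroid at (70.00, 80.00).
removed quarter-circle: A = −¼π·30² = -706.86, centroid at (127.27, 12.73).
ΣA = 21693.14 cm²
ΣAx_c = (22400.00)(70.00) + (-706.86)(127.27) = 1478039.83 cm³
ΣAy_c = (22400.00)(80.00) + (-706.86)(12.73) = 1783000.00 cm³
x_c = 1478039.83 / 21693.14 = 68.13 cm
y_c = 1783000.00 / 21693.14 = 82.19 cm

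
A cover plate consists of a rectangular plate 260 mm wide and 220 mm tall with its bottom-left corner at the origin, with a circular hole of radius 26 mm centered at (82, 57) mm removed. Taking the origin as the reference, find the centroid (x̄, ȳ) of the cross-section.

x̄ = 131.85 mm, ȳ = 112.04 mm

plate: A = 260 × 220 = 57200.00, centroid at (130.00, 110.00).
hole: A = −π·26² = -2123.72, centroid at (82.00, 57.00).
ΣA = 55076.28 mm²
ΣAx̄ = (57200.00)(130.00) + (-2123.72)(82.00) = 7261855.24 mm³
ΣAȳ = (57200.00)(110.00) + (-2123.72)(57.00) = 6170948.15 mm³
x̄ = 7261855.24 / 55076.28 = 131.85 mm
ȳ = 6170948.15 / 55076.28 = 112.04 mm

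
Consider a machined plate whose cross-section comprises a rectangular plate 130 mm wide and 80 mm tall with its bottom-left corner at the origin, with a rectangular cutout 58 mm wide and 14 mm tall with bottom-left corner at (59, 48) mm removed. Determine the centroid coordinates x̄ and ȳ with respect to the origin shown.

x̄ = 63.05 mm, ȳ = 38.73 mm

plate: A = 130 × 80 = 10400.00, centroid at (65.00, 40.00).
hole: A = −(58 × 14) = -812.00, centroid at (88.00, 55.00).
ΣA = 9588.00 mm²
ΣAx̄ = (10400.00)(65.00) + (-812.00)(88.00) = 604544.00 mm³
ΣAȳ = (10400.00)(40.00) + (-812.00)(55.00) = 371340.00 mm³
x̄ = 604544.00 / 9588.00 = 63.05 mm
ȳ = 371340.00 / 9588.00 = 38.73 mm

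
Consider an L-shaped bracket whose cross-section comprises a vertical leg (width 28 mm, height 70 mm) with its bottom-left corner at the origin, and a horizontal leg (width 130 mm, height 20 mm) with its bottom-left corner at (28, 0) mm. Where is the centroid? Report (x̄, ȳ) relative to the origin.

x̄ = 59.04 mm, ȳ = 20.75 mm

vertical leg: A = 28 × 70 = 1960.00, centroid at (14.00, 35.00).
horizontal leg: A = 130 × 20 = 2600.00, centroid at (93.00, 10.00).
ΣA = 4560.00 mm², ΣAx̄ = 269240.00 mm³, ΣAȳ = 94600.00 mm³.
x̄ = 269240.00/4560.00 = 59.04 mm; ȳ = 94600.00/4560.00 = 20.75 mm.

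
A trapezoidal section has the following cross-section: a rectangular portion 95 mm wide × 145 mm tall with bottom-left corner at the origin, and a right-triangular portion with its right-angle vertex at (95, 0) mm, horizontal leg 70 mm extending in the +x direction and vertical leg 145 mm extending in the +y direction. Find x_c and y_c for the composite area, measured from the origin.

Part | A | x̄ᵢ | ȳᵢ | A·x̄ᵢ | A·ȳᵢ
rectangular portion | 13775.00 | 47.50 | 72.50 | 654312.50 | 998687.50
triangular portion | 5075.00 | 118.33 | 48.33 | 600541.67 | 245291.67
Σ | 18850.00 |  |  | 1254854.17 | 1243979.17
x_c = 1254854.17 / 18850.00 = 66.57 mm
y_c = 1243979.17 / 18850.00 = 65.99 mm

x_c = 66.57 mm, y_c = 65.99 mm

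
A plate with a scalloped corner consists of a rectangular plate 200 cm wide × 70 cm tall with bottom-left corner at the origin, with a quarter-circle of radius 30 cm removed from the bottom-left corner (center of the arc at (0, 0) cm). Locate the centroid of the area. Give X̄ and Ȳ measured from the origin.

X̄ = 104.64 cm, Ȳ = 36.18 cm

plate: A = 200 × 70 = 14000.00, centroid at (100.00, 35.00).
removed quarter-circle: A = −¼π·30² = -706.86, centroid at (12.73, 12.73).
ΣA = 13293.14 cm², ΣAX̄ = 1391000.00 cm³, ΣAȲ = 481000.00 cm³.
X̄ = 1391000.00/13293.14 = 104.64 cm; Ȳ = 481000.00/13293.14 = 36.18 cm.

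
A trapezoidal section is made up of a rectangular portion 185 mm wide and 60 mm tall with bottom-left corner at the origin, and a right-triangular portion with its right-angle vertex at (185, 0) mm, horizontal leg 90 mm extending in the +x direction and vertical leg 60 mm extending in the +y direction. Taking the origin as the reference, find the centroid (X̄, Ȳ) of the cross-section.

rectangular portion: A = 185 × 60 = 11100.00, centroid at (92.50, 30.00).
triangular portion: A = ½·90·60 = 2700.00, centroid at (215.00, 20.00).
ΣA = 13800.00 mm²
ΣAX̄ = (11100.00)(92.50) + (2700.00)(215.00) = 1607250.00 mm³
ΣAȲ = (11100.00)(30.00) + (2700.00)(20.00) = 387000.00 mm³
X̄ = 1607250.00 / 13800.00 = 116.47 mm
Ȳ = 387000.00 / 13800.00 = 28.04 mm

X̄ = 116.47 mm, Ȳ = 28.04 mm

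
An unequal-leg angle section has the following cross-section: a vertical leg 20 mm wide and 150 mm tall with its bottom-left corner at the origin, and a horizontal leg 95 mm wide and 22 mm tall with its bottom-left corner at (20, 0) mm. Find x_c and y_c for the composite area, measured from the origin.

x_c = 33.61 mm, y_c = 48.72 mm

vertical leg: A = 20 × 150 = 3000.00, centroid at (10.00, 75.00).
horizontal leg: A = 95 × 22 = 2090.00, centroid at (67.50, 11.00).
ΣA = 5090.00 mm², ΣAx_c = 171075.00 mm³, ΣAy_c = 247990.00 mm³.
x_c = 171075.00/5090.00 = 33.61 mm; y_c = 247990.00/5090.00 = 48.72 mm.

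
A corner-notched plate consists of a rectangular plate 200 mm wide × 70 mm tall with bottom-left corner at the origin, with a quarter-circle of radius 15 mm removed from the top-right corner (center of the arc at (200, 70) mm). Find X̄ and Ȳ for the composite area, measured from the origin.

X̄ = 98.80 mm, Ȳ = 34.63 mm

plate: A = 200 × 70 = 14000.00, centroid at (100.00, 35.00).
removed quarter-circle: A = −¼π·15² = -176.71, centroid at (193.63, 63.63).
ΣA = 13823.29 mm²
ΣAX̄ = (14000.00)(100.00) + (-176.71)(193.63) = 1365782.08 mm³
ΣAȲ = (14000.00)(35.00) + (-176.71)(63.63) = 478754.98 mm³
X̄ = 1365782.08 / 13823.29 = 98.80 mm
Ȳ = 478754.98 / 13823.29 = 34.63 mm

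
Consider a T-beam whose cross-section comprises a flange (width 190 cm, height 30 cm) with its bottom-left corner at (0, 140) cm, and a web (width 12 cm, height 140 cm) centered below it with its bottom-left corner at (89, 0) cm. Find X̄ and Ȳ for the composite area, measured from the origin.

Part | A | x̄ᵢ | ȳᵢ | A·x̄ᵢ | A·ȳᵢ
web | 1680.00 | 95.00 | 70.00 | 159600.00 | 117600.00
flange | 5700.00 | 95.00 | 155.00 | 541500.00 | 883500.00
Σ | 7380.00 |  |  | 701100.00 | 1001100.00
X̄ = 701100.00 / 7380.00 = 95.00 cm
Ȳ = 1001100.00 / 7380.00 = 135.65 cm

X̄ = 95.00 cm, Ȳ = 135.65 cm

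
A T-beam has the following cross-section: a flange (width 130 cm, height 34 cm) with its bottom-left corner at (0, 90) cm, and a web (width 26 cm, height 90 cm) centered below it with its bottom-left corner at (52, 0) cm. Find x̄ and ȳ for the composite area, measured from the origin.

x̄ = 65.00 cm, ȳ = 85.54 cm

web: A = 26 × 90 = 2340.00, centroid at (65.00, 45.00).
flange: A = 130 × 34 = 4420.00, centroid at (65.00, 107.00).
ΣA = 6760.00 cm², ΣAx̄ = 439400.00 cm³, ΣAȳ = 578240.00 cm³.
x̄ = 439400.00/6760.00 = 65.00 cm; ȳ = 578240.00/6760.00 = 85.54 cm.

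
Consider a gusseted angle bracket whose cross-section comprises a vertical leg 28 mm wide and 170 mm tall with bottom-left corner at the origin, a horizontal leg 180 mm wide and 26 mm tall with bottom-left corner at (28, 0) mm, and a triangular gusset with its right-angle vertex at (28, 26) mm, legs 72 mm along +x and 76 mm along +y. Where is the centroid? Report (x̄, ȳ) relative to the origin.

Part | A | x̄ᵢ | ȳᵢ | A·x̄ᵢ | A·ȳᵢ
vertical leg | 4760.00 | 14.00 | 85.00 | 66640.00 | 404600.00
horizontal leg | 4680.00 | 118.00 | 13.00 | 552240.00 | 60840.00
gusset | 2736.00 | 52.00 | 51.33 | 142272.00 | 140448.00
Σ | 12176.00 |  |  | 761152.00 | 605888.00
x̄ = 761152.00 / 12176.00 = 62.51 mm
ȳ = 605888.00 / 12176.00 = 49.76 mm

x̄ = 62.51 mm, ȳ = 49.76 mm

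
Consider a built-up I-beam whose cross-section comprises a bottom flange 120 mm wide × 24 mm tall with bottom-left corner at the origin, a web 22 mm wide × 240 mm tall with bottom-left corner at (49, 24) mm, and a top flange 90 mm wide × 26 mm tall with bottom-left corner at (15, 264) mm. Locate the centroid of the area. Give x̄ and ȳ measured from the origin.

bottom flange: A = 120 × 24 = 2880.00, centroid at (60.00, 12.00).
web: A = 22 × 240 = 5280.00, centroid at (60.00, 144.00).
top flange: A = 90 × 26 = 2340.00, centroid at (60.00, 277.00).
ΣA = 10500.00 mm², ΣAx̄ = 630000.00 mm³, ΣAȳ = 1443060.00 mm³.
x̄ = 630000.00/10500.00 = 60.00 mm; ȳ = 1443060.00/10500.00 = 137.43 mm.

x̄ = 60.00 mm, ȳ = 137.43 mm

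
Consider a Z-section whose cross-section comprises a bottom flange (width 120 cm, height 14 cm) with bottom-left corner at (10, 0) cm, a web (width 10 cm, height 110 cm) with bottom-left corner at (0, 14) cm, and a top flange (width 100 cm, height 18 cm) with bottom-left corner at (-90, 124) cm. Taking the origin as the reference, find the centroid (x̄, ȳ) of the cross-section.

Part | A | x̄ᵢ | ȳᵢ | A·x̄ᵢ | A·ȳᵢ
bottom flange | 1680.00 | 70.00 | 7.00 | 117600.00 | 11760.00
web | 1100.00 | 5.00 | 69.00 | 5500.00 | 75900.00
top flange | 1800.00 | -40.00 | 133.00 | -72000.00 | 239400.00
Σ | 4580.00 |  |  | 51100.00 | 327060.00
x̄ = 51100.00 / 4580.00 = 11.16 cm
ȳ = 327060.00 / 4580.00 = 71.41 cm

x̄ = 11.16 cm, ȳ = 71.41 cm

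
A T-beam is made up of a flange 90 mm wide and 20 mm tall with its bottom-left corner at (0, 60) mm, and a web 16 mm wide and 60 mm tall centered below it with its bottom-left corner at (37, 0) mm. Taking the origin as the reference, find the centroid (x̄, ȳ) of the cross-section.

x̄ = 45.00 mm, ȳ = 56.09 mm

web: A = 16 × 60 = 960.00, centroid at (45.00, 30.00).
flange: A = 90 × 20 = 1800.00, centroid at (45.00, 70.00).
ΣA = 2760.00 mm²
ΣAx̄ = (960.00)(45.00) + (1800.00)(45.00) = 124200.00 mm³
ΣAȳ = (960.00)(30.00) + (1800.00)(70.00) = 154800.00 mm³
x̄ = 124200.00 / 2760.00 = 45.00 mm
ȳ = 154800.00 / 2760.00 = 56.09 mm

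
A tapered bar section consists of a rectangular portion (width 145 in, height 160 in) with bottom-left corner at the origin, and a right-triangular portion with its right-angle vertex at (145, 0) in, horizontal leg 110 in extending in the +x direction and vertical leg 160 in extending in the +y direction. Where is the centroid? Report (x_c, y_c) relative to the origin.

x_c = 102.52 in, y_c = 72.67 in

rectangular portion: A = 145 × 160 = 23200.00, centroid at (72.50, 80.00).
triangular portion: A = ½·110·160 = 8800.00, centroid at (181.67, 53.33).
ΣA = 32000.00 in²
ΣAx_c = (23200.00)(72.50) + (8800.00)(181.67) = 3280666.67 in³
ΣAy_c = (23200.00)(80.00) + (8800.00)(53.33) = 2325333.33 in³
x_c = 3280666.67 / 32000.00 = 102.52 in
y_c = 2325333.33 / 32000.00 = 72.67 in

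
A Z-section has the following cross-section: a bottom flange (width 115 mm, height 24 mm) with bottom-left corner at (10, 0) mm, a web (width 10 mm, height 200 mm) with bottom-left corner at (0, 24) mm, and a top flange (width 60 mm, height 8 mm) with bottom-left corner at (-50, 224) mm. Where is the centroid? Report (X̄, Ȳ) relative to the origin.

Part | A | x̄ᵢ | ȳᵢ | A·x̄ᵢ | A·ȳᵢ
bottom flange | 2760.00 | 67.50 | 12.00 | 186300.00 | 33120.00
web | 2000.00 | 5.00 | 124.00 | 10000.00 | 248000.00
top flange | 480.00 | -20.00 | 228.00 | -9600.00 | 109440.00
Σ | 5240.00 |  |  | 186700.00 | 390560.00
X̄ = 186700.00 / 5240.00 = 35.63 mm
Ȳ = 390560.00 / 5240.00 = 74.53 mm

X̄ = 35.63 mm, Ȳ = 74.53 mm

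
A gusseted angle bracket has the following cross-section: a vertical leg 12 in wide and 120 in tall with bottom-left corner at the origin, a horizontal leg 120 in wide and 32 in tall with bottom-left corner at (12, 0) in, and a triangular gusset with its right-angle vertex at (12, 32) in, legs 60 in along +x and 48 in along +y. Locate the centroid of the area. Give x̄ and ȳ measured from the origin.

x̄ = 49.29 in, ȳ = 32.29 in

vertical leg: A = 12 × 120 = 1440.00, centroid at (6.00, 60.00).
horizontal leg: A = 120 × 32 = 3840.00, centroid at (72.00, 16.00).
gusset: A = ½·60·48 = 1440.00, centroid at (32.00, 48.00).
ΣA = 6720.00 in², ΣAx̄ = 331200.00 in³, ΣAȳ = 216960.00 in³.
x̄ = 331200.00/6720.00 = 49.29 in; ȳ = 216960.00/6720.00 = 32.29 in.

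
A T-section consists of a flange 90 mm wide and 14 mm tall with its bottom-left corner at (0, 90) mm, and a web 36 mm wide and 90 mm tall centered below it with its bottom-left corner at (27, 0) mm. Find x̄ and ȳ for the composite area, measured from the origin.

web: A = 36 × 90 = 3240.00, centroid at (45.00, 45.00).
flange: A = 90 × 14 = 1260.00, centroid at (45.00, 97.00).
ΣA = 4500.00 mm², ΣAx̄ = 202500.00 mm³, ΣAȳ = 268020.00 mm³.
x̄ = 202500.00/4500.00 = 45.00 mm; ȳ = 268020.00/4500.00 = 59.56 mm.

x̄ = 45.00 mm, ȳ = 59.56 mm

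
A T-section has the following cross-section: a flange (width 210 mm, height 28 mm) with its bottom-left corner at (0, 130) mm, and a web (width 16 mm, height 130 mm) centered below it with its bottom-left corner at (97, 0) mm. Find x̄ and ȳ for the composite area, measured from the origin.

web: A = 16 × 130 = 2080.00, centroid at (105.00, 65.00).
flange: A = 210 × 28 = 5880.00, centroid at (105.00, 144.00).
ΣA = 7960.00 mm², ΣAx̄ = 835800.00 mm³, ΣAȳ = 981920.00 mm³.
x̄ = 835800.00/7960.00 = 105.00 mm; ȳ = 981920.00/7960.00 = 123.36 mm.

x̄ = 105.00 mm, ȳ = 123.36 mm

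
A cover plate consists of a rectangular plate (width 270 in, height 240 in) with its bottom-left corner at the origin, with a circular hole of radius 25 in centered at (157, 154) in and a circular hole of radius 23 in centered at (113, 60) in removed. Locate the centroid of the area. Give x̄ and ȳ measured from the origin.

plate: A = 270 × 240 = 64800.00, centroid at (135.00, 120.00).
hole 1: A = −π·25² = -1963.50, centroid at (157.00, 154.00).
hole 2: A = −π·23² = -1661.90, centroid at (113.00, 60.00).
ΣA = 61174.60 in²
ΣAx̄ = (64800.00)(135.00) + (-1963.50)(157.00) + (-1661.90)(113.00) = 8251936.24 in³
ΣAȳ = (64800.00)(120.00) + (-1963.50)(154.00) + (-1661.90)(60.00) = 7373907.56 in³
x̄ = 8251936.24 / 61174.60 = 134.89 in
ȳ = 7373907.56 / 61174.60 = 120.54 in

x̄ = 134.89 in, ȳ = 120.54 in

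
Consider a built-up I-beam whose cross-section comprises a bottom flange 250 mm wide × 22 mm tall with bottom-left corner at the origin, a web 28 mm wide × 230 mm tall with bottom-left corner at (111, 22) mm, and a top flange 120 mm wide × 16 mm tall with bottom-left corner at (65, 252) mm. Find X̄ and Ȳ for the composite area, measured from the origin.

bottom flange: A = 250 × 22 = 5500.00, centroid at (125.00, 11.00).
web: A = 28 × 230 = 6440.00, centroid at (125.00, 137.00).
top flange: A = 120 × 16 = 1920.00, centroid at (125.00, 260.00).
ΣA = 13860.00 mm²
ΣAX̄ = (5500.00)(125.00) + (6440.00)(125.00) + (1920.00)(125.00) = 1732500.00 mm³
ΣAȲ = (5500.00)(11.00) + (6440.00)(137.00) + (1920.00)(260.00) = 1441980.00 mm³
X̄ = 1732500.00 / 13860.00 = 125.00 mm
Ȳ = 1441980.00 / 13860.00 = 104.04 mm

X̄ = 125.00 mm, Ȳ = 104.04 mm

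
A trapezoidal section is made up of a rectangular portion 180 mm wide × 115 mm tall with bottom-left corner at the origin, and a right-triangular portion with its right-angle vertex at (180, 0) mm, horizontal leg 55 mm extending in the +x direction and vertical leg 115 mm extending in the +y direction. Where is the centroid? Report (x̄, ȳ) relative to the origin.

rectangular portion: A = 180 × 115 = 20700.00, centroid at (90.00, 57.50).
triangular portion: A = ½·55·115 = 3162.50, centroid at (198.33, 38.33).
ΣA = 23862.50 mm²
ΣAx̄ = (20700.00)(90.00) + (3162.50)(198.33) = 2490229.17 mm³
ΣAȳ = (20700.00)(57.50) + (3162.50)(38.33) = 1311479.17 mm³
x̄ = 2490229.17 / 23862.50 = 104.36 mm
ȳ = 1311479.17 / 23862.50 = 54.96 mm

x̄ = 104.36 mm, ȳ = 54.96 mm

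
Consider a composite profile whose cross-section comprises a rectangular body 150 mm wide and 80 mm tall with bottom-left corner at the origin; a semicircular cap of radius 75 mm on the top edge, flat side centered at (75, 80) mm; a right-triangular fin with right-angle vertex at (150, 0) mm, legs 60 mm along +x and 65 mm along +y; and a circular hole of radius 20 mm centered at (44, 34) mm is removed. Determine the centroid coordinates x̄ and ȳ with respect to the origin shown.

Part | A | x̄ᵢ | ȳᵢ | A·x̄ᵢ | A·ȳᵢ
rectangular body | 12000.00 | 75.00 | 40.00 | 900000.00 | 480000.00
semicircular top | 8835.73 | 75.00 | 111.83 | 662679.70 | 988108.35
triangular fin | 1950.00 | 170.00 | 21.67 | 331500.00 | 42250.00
hole | -1256.64 | 44.00 | 34.00 | -55292.03 | -42725.66
Σ | 21529.09 |  |  | 1838887.67 | 1467632.69
x̄ = 1838887.67 / 21529.09 = 85.41 mm
ȳ = 1467632.69 / 21529.09 = 68.17 mm

x̄ = 85.41 mm, ȳ = 68.17 mm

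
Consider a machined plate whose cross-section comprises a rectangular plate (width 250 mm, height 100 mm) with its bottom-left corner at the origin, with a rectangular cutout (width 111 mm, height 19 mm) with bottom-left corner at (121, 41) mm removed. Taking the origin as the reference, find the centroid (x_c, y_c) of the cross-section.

x_c = 120.26 mm, y_c = 49.95 mm

plate: A = 250 × 100 = 25000.00, centroid at (125.00, 50.00).
hole: A = −(111 × 19) = -2109.00, centroid at (176.50, 50.50).
ΣA = 22891.00 mm²
ΣAx_c = (25000.00)(125.00) + (-2109.00)(176.50) = 2752761.50 mm³
ΣAy_c = (25000.00)(50.00) + (-2109.00)(50.50) = 1143495.50 mm³
x_c = 2752761.50 / 22891.00 = 120.26 mm
y_c = 1143495.50 / 22891.00 = 49.95 mm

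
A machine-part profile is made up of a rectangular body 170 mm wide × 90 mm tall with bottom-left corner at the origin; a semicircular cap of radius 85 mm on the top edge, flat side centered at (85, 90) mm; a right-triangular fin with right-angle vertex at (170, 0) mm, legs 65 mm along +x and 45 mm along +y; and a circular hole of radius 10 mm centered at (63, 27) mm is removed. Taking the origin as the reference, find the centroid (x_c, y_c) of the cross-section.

rectangular body: A = 170 × 90 = 15300.00, centroid at (85.00, 45.00).
semicircular top: A = ½π·85² = 11349.00, centroid at (85.00, 126.08).
triangular fin: A = ½·65·45 = 1462.50, centroid at (191.67, 15.00).
hole: A = −π·10² = -314.16, centroid at (63.00, 27.00).
ΣA = 27797.34 mm², ΣAx_c = 2525685.76 mm³, ΣAy_c = 2132782.18 mm³.
x_c = 2525685.76/27797.34 = 90.86 mm; y_c = 2132782.18/27797.34 = 76.73 mm.

x_c = 90.86 mm, y_c = 76.73 mm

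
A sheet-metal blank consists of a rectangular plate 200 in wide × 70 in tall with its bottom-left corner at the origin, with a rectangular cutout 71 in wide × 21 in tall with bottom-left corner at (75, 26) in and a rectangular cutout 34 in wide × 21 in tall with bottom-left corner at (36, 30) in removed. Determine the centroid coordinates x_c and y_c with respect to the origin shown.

x_c = 101.52 in, y_c = 34.48 in

Part | A | x̄ᵢ | ȳᵢ | A·x̄ᵢ | A·ȳᵢ
plate | 14000.00 | 100.00 | 35.00 | 1400000.00 | 490000.00
hole 1 | -1491.00 | 110.50 | 36.50 | -164755.50 | -54421.50
hole 2 | -714.00 | 53.00 | 40.50 | -37842.00 | -28917.00
Σ | 11795.00 |  |  | 1197402.50 | 406661.50
x_c = 1197402.50 / 11795.00 = 101.52 in
y_c = 406661.50 / 11795.00 = 34.48 in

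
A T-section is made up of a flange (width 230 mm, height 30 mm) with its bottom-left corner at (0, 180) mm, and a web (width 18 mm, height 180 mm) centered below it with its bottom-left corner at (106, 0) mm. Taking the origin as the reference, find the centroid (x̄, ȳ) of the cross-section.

Part | A | x̄ᵢ | ȳᵢ | A·x̄ᵢ | A·ȳᵢ
web | 3240.00 | 115.00 | 90.00 | 372600.00 | 291600.00
flange | 6900.00 | 115.00 | 195.00 | 793500.00 | 1345500.00
Σ | 10140.00 |  |  | 1166100.00 | 1637100.00
x̄ = 1166100.00 / 10140.00 = 115.00 mm
ȳ = 1637100.00 / 10140.00 = 161.45 mm

x̄ = 115.00 mm, ȳ = 161.45 mm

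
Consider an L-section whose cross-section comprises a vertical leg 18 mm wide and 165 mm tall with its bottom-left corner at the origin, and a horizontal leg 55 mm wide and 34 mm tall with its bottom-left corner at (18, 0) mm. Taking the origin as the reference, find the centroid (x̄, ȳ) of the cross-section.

x̄ = 23.10 mm, ȳ = 57.19 mm

vertical leg: A = 18 × 165 = 2970.00, centroid at (9.00, 82.50).
horizontal leg: A = 55 × 34 = 1870.00, centroid at (45.50, 17.00).
ΣA = 4840.00 mm²
ΣAx̄ = (2970.00)(9.00) + (1870.00)(45.50) = 111815.00 mm³
ΣAȳ = (2970.00)(82.50) + (1870.00)(17.00) = 276815.00 mm³
x̄ = 111815.00 / 4840.00 = 23.10 mm
ȳ = 276815.00 / 4840.00 = 57.19 mm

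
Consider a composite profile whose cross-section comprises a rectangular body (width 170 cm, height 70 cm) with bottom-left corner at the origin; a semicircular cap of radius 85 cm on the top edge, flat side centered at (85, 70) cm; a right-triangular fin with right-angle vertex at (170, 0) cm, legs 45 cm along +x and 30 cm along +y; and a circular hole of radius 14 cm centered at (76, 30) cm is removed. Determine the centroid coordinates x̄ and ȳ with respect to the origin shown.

Part | A | x̄ᵢ | ȳᵢ | A·x̄ᵢ | A·ȳᵢ
rectangular body | 11900.00 | 85.00 | 35.00 | 1011500.00 | 416500.00
semicircular top | 11349.00 | 85.00 | 106.08 | 964665.29 | 1203846.91
triangular fin | 675.00 | 185.00 | 10.00 | 124875.00 | 6750.00
hole | -615.75 | 76.00 | 30.00 | -46797.16 | -18472.56
Σ | 23308.25 |  |  | 2054243.13 | 1608624.34
x̄ = 2054243.13 / 23308.25 = 88.13 cm
ȳ = 1608624.34 / 23308.25 = 69.02 cm

x̄ = 88.13 cm, ȳ = 69.02 cm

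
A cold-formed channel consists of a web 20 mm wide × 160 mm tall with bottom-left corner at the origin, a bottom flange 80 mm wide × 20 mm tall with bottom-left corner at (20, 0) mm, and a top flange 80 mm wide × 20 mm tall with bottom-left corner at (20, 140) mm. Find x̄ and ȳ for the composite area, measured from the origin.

x̄ = 35.00 mm, ȳ = 80.00 mm

Part | A | x̄ᵢ | ȳᵢ | A·x̄ᵢ | A·ȳᵢ
web | 3200.00 | 10.00 | 80.00 | 32000.00 | 256000.00
bottom flange | 1600.00 | 60.00 | 10.00 | 96000.00 | 16000.00
top flange | 1600.00 | 60.00 | 150.00 | 96000.00 | 240000.00
Σ | 6400.00 |  |  | 224000.00 | 512000.00
x̄ = 224000.00 / 6400.00 = 35.00 mm
ȳ = 512000.00 / 6400.00 = 80.00 mm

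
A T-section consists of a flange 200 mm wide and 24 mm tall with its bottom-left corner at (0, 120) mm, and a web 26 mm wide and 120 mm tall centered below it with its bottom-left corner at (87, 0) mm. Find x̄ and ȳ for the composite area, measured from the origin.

web: A = 26 × 120 = 3120.00, centroid at (100.00, 60.00).
flange: A = 200 × 24 = 4800.00, centroid at (100.00, 132.00).
ΣA = 7920.00 mm²
ΣAx̄ = (3120.00)(100.00) + (4800.00)(100.00) = 792000.00 mm³
ΣAȳ = (3120.00)(60.00) + (4800.00)(132.00) = 820800.00 mm³
x̄ = 792000.00 / 7920.00 = 100.00 mm
ȳ = 820800.00 / 7920.00 = 103.64 mm

x̄ = 100.00 mm, ȳ = 103.64 mm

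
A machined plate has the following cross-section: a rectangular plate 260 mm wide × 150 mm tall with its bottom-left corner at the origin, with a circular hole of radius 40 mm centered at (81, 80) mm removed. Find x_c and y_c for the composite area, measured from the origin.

x_c = 137.25 mm, y_c = 74.26 mm

plate: A = 260 × 150 = 39000.00, centroid at (130.00, 75.00).
hole: A = −π·40² = -5026.55, centroid at (81.00, 80.00).
ΣA = 33973.45 mm²
ΣAx_c = (39000.00)(130.00) + (-5026.55)(81.00) = 4662849.59 mm³
ΣAy_c = (39000.00)(75.00) + (-5026.55)(80.00) = 2522876.14 mm³
x_c = 4662849.59 / 33973.45 = 137.25 mm
y_c = 2522876.14 / 33973.45 = 74.26 mm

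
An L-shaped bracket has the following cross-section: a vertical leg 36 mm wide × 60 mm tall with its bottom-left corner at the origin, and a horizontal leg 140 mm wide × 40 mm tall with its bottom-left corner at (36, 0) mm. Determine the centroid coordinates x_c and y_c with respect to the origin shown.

Part | A | x̄ᵢ | ȳᵢ | A·x̄ᵢ | A·ȳᵢ
vertical leg | 2160.00 | 18.00 | 30.00 | 38880.00 | 64800.00
horizontal leg | 5600.00 | 106.00 | 20.00 | 593600.00 | 112000.00
Σ | 7760.00 |  |  | 632480.00 | 176800.00
x_c = 632480.00 / 7760.00 = 81.51 mm
y_c = 176800.00 / 7760.00 = 22.78 mm

x_c = 81.51 mm, y_c = 22.78 mm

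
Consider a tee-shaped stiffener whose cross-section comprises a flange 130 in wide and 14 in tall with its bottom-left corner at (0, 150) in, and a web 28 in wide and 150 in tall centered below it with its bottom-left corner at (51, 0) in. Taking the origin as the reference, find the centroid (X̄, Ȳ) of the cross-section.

web: A = 28 × 150 = 4200.00, centroid at (65.00, 75.00).
flange: A = 130 × 14 = 1820.00, centroid at (65.00, 157.00).
ΣA = 6020.00 in²
ΣAX̄ = (4200.00)(65.00) + (1820.00)(65.00) = 391300.00 in³
ΣAȲ = (4200.00)(75.00) + (1820.00)(157.00) = 600740.00 in³
X̄ = 391300.00 / 6020.00 = 65.00 in
Ȳ = 600740.00 / 6020.00 = 99.79 in

X̄ = 65.00 in, Ȳ = 99.79 in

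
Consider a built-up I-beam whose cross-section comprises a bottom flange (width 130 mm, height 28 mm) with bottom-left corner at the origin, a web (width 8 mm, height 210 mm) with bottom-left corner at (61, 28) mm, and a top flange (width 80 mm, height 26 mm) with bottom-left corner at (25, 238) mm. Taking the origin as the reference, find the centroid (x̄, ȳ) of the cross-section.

Part | A | x̄ᵢ | ȳᵢ | A·x̄ᵢ | A·ȳᵢ
bottom flange | 3640.00 | 65.00 | 14.00 | 236600.00 | 50960.00
web | 1680.00 | 65.00 | 133.00 | 109200.00 | 223440.00
top flange | 2080.00 | 65.00 | 251.00 | 135200.00 | 522080.00
Σ | 7400.00 |  |  | 481000.00 | 796480.00
x̄ = 481000.00 / 7400.00 = 65.00 mm
ȳ = 796480.00 / 7400.00 = 107.63 mm

x̄ = 65.00 mm, ȳ = 107.63 mm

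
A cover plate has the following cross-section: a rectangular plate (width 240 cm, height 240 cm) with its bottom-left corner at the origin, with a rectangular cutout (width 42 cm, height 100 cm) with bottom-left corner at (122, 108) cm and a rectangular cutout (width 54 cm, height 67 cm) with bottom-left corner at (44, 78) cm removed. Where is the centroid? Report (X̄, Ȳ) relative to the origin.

plate: A = 240 × 240 = 57600.00, centroid at (120.00, 120.00).
hole 1: A = −(42 × 100) = -4200.00, centroid at (143.00, 158.00).
hole 2: A = −(54 × 67) = -3618.00, centroid at (71.00, 111.50).
ΣA = 49782.00 cm², ΣAX̄ = 6054522.00 cm³, ΣAȲ = 5844993.00 cm³.
X̄ = 6054522.00/49782.00 = 121.62 cm; Ȳ = 5844993.00/49782.00 = 117.41 cm.

X̄ = 121.62 cm, Ȳ = 117.41 cm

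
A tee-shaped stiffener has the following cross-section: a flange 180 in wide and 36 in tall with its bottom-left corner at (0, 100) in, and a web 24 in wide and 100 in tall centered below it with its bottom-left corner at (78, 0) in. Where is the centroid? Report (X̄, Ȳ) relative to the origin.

X̄ = 90.00 in, Ȳ = 99.62 in

web: A = 24 × 100 = 2400.00, centroid at (90.00, 50.00).
flange: A = 180 × 36 = 6480.00, centroid at (90.00, 118.00).
ΣA = 8880.00 in²
ΣAX̄ = (2400.00)(90.00) + (6480.00)(90.00) = 799200.00 in³
ΣAȲ = (2400.00)(50.00) + (6480.00)(118.00) = 884640.00 in³
X̄ = 799200.00 / 8880.00 = 90.00 in
Ȳ = 884640.00 / 8880.00 = 99.62 in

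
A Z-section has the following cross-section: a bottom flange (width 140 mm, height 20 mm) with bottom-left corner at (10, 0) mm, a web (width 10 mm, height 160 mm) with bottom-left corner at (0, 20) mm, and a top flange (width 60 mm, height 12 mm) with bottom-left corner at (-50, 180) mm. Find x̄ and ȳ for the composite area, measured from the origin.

x̄ = 42.50 mm, ȳ = 62.88 mm

Part | A | x̄ᵢ | ȳᵢ | A·x̄ᵢ | A·ȳᵢ
bottom flange | 2800.00 | 80.00 | 10.00 | 224000.00 | 28000.00
web | 1600.00 | 5.00 | 100.00 | 8000.00 | 160000.00
top flange | 720.00 | -20.00 | 186.00 | -14400.00 | 133920.00
Σ | 5120.00 |  |  | 217600.00 | 321920.00
x̄ = 217600.00 / 5120.00 = 42.50 mm
ȳ = 321920.00 / 5120.00 = 62.88 mm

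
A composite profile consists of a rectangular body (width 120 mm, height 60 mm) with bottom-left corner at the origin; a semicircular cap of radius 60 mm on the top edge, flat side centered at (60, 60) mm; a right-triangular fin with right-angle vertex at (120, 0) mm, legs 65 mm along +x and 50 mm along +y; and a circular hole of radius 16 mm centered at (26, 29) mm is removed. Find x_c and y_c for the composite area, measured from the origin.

Part | A | x̄ᵢ | ȳᵢ | A·x̄ᵢ | A·ȳᵢ
rectangular body | 7200.00 | 60.00 | 30.00 | 432000.00 | 216000.00
semicircular top | 5654.87 | 60.00 | 85.46 | 339292.01 | 483292.01
triangular fin | 1625.00 | 141.67 | 16.67 | 230208.33 | 27083.33
hole | -804.25 | 26.00 | 29.00 | -20910.44 | -23323.18
Σ | 13675.62 |  |  | 980589.90 | 703052.16
x_c = 980589.90 / 13675.62 = 71.70 mm
y_c = 703052.16 / 13675.62 = 51.41 mm

x_c = 71.70 mm, y_c = 51.41 mm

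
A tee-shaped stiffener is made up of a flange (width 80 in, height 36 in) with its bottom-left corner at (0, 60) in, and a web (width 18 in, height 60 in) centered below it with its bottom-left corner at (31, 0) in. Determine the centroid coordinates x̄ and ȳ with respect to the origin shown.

x̄ = 40.00 in, ȳ = 64.91 in

web: A = 18 × 60 = 1080.00, centroid at (40.00, 30.00).
flange: A = 80 × 36 = 2880.00, centroid at (40.00, 78.00).
ΣA = 3960.00 in², ΣAx̄ = 158400.00 in³, ΣAȳ = 257040.00 in³.
x̄ = 158400.00/3960.00 = 40.00 in; ȳ = 257040.00/3960.00 = 64.91 in.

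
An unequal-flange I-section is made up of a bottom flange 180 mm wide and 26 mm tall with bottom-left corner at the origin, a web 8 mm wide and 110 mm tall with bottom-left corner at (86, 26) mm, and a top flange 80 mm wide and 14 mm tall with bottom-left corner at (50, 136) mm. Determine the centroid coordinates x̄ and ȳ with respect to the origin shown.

bottom flange: A = 180 × 26 = 4680.00, centroid at (90.00, 13.00).
web: A = 8 × 110 = 880.00, centroid at (90.00, 81.00).
top flange: A = 80 × 14 = 1120.00, centroid at (90.00, 143.00).
ΣA = 6680.00 mm², ΣAx̄ = 601200.00 mm³, ΣAȳ = 292280.00 mm³.
x̄ = 601200.00/6680.00 = 90.00 mm; ȳ = 292280.00/6680.00 = 43.75 mm.

x̄ = 90.00 mm, ȳ = 43.75 mm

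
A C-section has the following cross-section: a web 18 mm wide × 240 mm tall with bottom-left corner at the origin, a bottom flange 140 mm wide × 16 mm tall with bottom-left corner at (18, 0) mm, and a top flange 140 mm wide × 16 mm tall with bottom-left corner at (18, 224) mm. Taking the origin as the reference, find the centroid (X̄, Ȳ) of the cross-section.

Part | A | x̄ᵢ | ȳᵢ | A·x̄ᵢ | A·ȳᵢ
web | 4320.00 | 9.00 | 120.00 | 38880.00 | 518400.00
bottom flange | 2240.00 | 88.00 | 8.00 | 197120.00 | 17920.00
top flange | 2240.00 | 88.00 | 232.00 | 197120.00 | 519680.00
Σ | 8800.00 |  |  | 433120.00 | 1056000.00
X̄ = 433120.00 / 8800.00 = 49.22 mm
Ȳ = 1056000.00 / 8800.00 = 120.00 mm

X̄ = 49.22 mm, Ȳ = 120.00 mm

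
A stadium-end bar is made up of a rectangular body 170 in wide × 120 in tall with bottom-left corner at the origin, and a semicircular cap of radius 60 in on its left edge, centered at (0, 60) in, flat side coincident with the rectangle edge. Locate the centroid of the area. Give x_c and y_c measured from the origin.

rectangular body: A = 170 × 120 = 20400.00, centroid at (85.00, 60.00).
semicircular end: A = ½π·60² = 5654.87, centroid at (-25.46, 60.00).
ΣA = 26054.87 in²
ΣAx_c = (20400.00)(85.00) + (5654.87)(-25.46) = 1590000.00 in³
ΣAy_c = (20400.00)(60.00) + (5654.87)(60.00) = 1563292.01 in³
x_c = 1590000.00 / 26054.87 = 61.03 in
y_c = 1563292.01 / 26054.87 = 60.00 in

x_c = 61.03 in, y_c = 60.00 in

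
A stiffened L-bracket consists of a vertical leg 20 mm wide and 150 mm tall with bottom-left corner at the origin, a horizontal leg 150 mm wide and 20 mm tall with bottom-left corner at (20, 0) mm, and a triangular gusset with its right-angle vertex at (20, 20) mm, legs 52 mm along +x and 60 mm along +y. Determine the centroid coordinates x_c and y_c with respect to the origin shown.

vertical leg: A = 20 × 150 = 3000.00, centroid at (10.00, 75.00).
horizontal leg: A = 150 × 20 = 3000.00, centroid at (95.00, 10.00).
gusset: A = ½·52·60 = 1560.00, centroid at (37.33, 40.00).
ΣA = 7560.00 mm², ΣAx_c = 373240.00 mm³, ΣAy_c = 317400.00 mm³.
x_c = 373240.00/7560.00 = 49.37 mm; y_c = 317400.00/7560.00 = 41.98 mm.

x_c = 49.37 mm, y_c = 41.98 mm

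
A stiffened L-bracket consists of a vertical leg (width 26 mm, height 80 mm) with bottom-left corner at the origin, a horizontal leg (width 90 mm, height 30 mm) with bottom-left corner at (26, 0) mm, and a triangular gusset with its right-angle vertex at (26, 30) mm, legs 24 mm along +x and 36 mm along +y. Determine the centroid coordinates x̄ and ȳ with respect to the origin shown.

Part | A | x̄ᵢ | ȳᵢ | A·x̄ᵢ | A·ȳᵢ
vertical leg | 2080.00 | 13.00 | 40.00 | 27040.00 | 83200.00
horizontal leg | 2700.00 | 71.00 | 15.00 | 191700.00 | 40500.00
gusset | 432.00 | 34.00 | 42.00 | 14688.00 | 18144.00
Σ | 5212.00 |  |  | 233428.00 | 141844.00
x̄ = 233428.00 / 5212.00 = 44.79 mm
ȳ = 141844.00 / 5212.00 = 27.21 mm

x̄ = 44.79 mm, ȳ = 27.21 mm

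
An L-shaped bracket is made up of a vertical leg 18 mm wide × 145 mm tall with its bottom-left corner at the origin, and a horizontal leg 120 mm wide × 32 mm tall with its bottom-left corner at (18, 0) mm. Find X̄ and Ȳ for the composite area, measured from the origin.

Part | A | x̄ᵢ | ȳᵢ | A·x̄ᵢ | A·ȳᵢ
vertical leg | 2610.00 | 9.00 | 72.50 | 23490.00 | 189225.00
horizontal leg | 3840.00 | 78.00 | 16.00 | 299520.00 | 61440.00
Σ | 6450.00 |  |  | 323010.00 | 250665.00
X̄ = 323010.00 / 6450.00 = 50.08 mm
Ȳ = 250665.00 / 6450.00 = 38.86 mm

X̄ = 50.08 mm, Ȳ = 38.86 mm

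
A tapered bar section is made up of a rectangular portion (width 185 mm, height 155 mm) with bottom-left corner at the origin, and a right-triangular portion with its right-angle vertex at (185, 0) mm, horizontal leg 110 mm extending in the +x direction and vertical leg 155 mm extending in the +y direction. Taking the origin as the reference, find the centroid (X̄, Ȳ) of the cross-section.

Part | A | x̄ᵢ | ȳᵢ | A·x̄ᵢ | A·ȳᵢ
rectangular portion | 28675.00 | 92.50 | 77.50 | 2652437.50 | 2222312.50
triangular portion | 8525.00 | 221.67 | 51.67 | 1889708.33 | 440458.33
Σ | 37200.00 |  |  | 4542145.83 | 2662770.83
X̄ = 4542145.83 / 37200.00 = 122.10 mm
Ȳ = 2662770.83 / 37200.00 = 71.58 mm

X̄ = 122.10 mm, Ȳ = 71.58 mm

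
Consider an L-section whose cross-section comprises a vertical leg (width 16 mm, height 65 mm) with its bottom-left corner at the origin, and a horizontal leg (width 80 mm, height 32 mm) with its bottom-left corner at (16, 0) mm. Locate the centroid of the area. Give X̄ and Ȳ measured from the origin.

X̄ = 42.13 mm, Ȳ = 20.77 mm

vertical leg: A = 16 × 65 = 1040.00, centroid at (8.00, 32.50).
horizontal leg: A = 80 × 32 = 2560.00, centroid at (56.00, 16.00).
ΣA = 3600.00 mm²
ΣAX̄ = (1040.00)(8.00) + (2560.00)(56.00) = 151680.00 mm³
ΣAȲ = (1040.00)(32.50) + (2560.00)(16.00) = 74760.00 mm³
X̄ = 151680.00 / 3600.00 = 42.13 mm
Ȳ = 74760.00 / 3600.00 = 20.77 mm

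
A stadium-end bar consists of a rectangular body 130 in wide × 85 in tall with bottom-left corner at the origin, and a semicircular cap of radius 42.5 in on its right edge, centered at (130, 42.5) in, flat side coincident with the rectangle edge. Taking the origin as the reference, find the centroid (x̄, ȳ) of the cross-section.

x̄ = 81.97 in, ȳ = 42.50 in

rectangular body: A = 130 × 85 = 11050.00, centroid at (65.00, 42.50).
semicircular end: A = ½π·42.5² = 2837.25, centroid at (148.04, 42.50).
ΣA = 13887.25 in², ΣAx̄ = 1138269.70 in³, ΣAȳ = 590208.16 in³.
x̄ = 1138269.70/13887.25 = 81.97 in; ȳ = 590208.16/13887.25 = 42.50 in.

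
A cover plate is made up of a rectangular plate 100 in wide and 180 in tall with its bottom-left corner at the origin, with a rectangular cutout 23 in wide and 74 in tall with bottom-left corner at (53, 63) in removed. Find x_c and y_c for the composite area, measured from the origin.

x_c = 48.49 in, y_c = 88.96 in

plate: A = 100 × 180 = 18000.00, centroid at (50.00, 90.00).
hole: A = −(23 × 74) = -1702.00, centroid at (64.50, 100.00).
ΣA = 16298.00 in², ΣAx_c = 790221.00 in³, ΣAy_c = 1449800.00 in³.
x_c = 790221.00/16298.00 = 48.49 in; y_c = 1449800.00/16298.00 = 88.96 in.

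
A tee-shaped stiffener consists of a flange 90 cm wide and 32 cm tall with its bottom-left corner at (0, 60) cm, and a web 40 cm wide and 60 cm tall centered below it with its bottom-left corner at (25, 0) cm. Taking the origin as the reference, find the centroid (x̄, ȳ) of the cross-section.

x̄ = 45.00 cm, ȳ = 55.09 cm

web: A = 40 × 60 = 2400.00, centroid at (45.00, 30.00).
flange: A = 90 × 32 = 2880.00, centroid at (45.00, 76.00).
ΣA = 5280.00 cm²
ΣAx̄ = (2400.00)(45.00) + (2880.00)(45.00) = 237600.00 cm³
ΣAȳ = (2400.00)(30.00) + (2880.00)(76.00) = 290880.00 cm³
x̄ = 237600.00 / 5280.00 = 45.00 cm
ȳ = 290880.00 / 5280.00 = 55.09 cm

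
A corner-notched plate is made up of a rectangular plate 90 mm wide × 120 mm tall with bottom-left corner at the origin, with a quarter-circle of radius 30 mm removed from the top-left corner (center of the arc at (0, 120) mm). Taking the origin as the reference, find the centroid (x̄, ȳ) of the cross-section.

x̄ = 47.26 mm, ȳ = 56.69 mm

plate: A = 90 × 120 = 10800.00, centroid at (45.00, 60.00).
removed quarter-circle: A = −¼π·30² = -706.86, centroid at (12.73, 107.27).
ΣA = 10093.14 mm², ΣAx̄ = 477000.00 mm³, ΣAȳ = 572177.00 mm³.
x̄ = 477000.00/10093.14 = 47.26 mm; ȳ = 572177.00/10093.14 = 56.69 mm.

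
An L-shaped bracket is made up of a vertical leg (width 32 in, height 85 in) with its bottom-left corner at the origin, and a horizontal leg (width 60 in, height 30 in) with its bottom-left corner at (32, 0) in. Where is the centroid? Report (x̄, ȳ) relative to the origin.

x̄ = 34.32 in, ȳ = 31.55 in

Part | A | x̄ᵢ | ȳᵢ | A·x̄ᵢ | A·ȳᵢ
vertical leg | 2720.00 | 16.00 | 42.50 | 43520.00 | 115600.00
horizontal leg | 1800.00 | 62.00 | 15.00 | 111600.00 | 27000.00
Σ | 4520.00 |  |  | 155120.00 | 142600.00
x̄ = 155120.00 / 4520.00 = 34.32 in
ȳ = 142600.00 / 4520.00 = 31.55 in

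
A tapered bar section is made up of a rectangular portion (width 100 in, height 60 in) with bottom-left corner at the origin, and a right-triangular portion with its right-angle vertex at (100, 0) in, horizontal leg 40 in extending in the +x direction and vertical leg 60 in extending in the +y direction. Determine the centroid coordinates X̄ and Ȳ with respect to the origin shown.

rectangular portion: A = 100 × 60 = 6000.00, centroid at (50.00, 30.00).
triangular portion: A = ½·40·60 = 1200.00, centroid at (113.33, 20.00).
ΣA = 7200.00 in²
ΣAX̄ = (6000.00)(50.00) + (1200.00)(113.33) = 436000.00 in³
ΣAȲ = (6000.00)(30.00) + (1200.00)(20.00) = 204000.00 in³
X̄ = 436000.00 / 7200.00 = 60.56 in
Ȳ = 204000.00 / 7200.00 = 28.33 in

X̄ = 60.56 in, Ȳ = 28.33 in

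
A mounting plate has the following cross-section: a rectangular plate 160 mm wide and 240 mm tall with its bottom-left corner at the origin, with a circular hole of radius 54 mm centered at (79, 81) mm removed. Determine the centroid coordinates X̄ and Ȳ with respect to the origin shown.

X̄ = 80.31 mm, Ȳ = 132.22 mm

plate: A = 160 × 240 = 38400.00, centroid at (80.00, 120.00).
hole: A = −π·54² = -9160.88, centroid at (79.00, 81.00).
ΣA = 29239.12 mm²
ΣAX̄ = (38400.00)(80.00) + (-9160.88)(79.00) = 2348290.15 mm³
ΣAȲ = (38400.00)(120.00) + (-9160.88)(81.00) = 3865968.38 mm³
X̄ = 2348290.15 / 29239.12 = 80.31 mm
Ȳ = 3865968.38 / 29239.12 = 132.22 mm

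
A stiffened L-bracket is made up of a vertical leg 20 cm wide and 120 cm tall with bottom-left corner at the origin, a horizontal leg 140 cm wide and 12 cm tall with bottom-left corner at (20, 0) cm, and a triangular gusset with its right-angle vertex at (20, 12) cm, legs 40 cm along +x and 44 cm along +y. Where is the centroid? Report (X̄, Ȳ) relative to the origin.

X̄ = 41.24 cm, Ȳ = 35.80 cm

Part | A | x̄ᵢ | ȳᵢ | A·x̄ᵢ | A·ȳᵢ
vertical leg | 2400.00 | 10.00 | 60.00 | 24000.00 | 144000.00
horizontal leg | 1680.00 | 90.00 | 6.00 | 151200.00 | 10080.00
gusset | 880.00 | 33.33 | 26.67 | 29333.33 | 23466.67
Σ | 4960.00 |  |  | 204533.33 | 177546.67
X̄ = 204533.33 / 4960.00 = 41.24 cm
Ȳ = 177546.67 / 4960.00 = 35.80 cm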